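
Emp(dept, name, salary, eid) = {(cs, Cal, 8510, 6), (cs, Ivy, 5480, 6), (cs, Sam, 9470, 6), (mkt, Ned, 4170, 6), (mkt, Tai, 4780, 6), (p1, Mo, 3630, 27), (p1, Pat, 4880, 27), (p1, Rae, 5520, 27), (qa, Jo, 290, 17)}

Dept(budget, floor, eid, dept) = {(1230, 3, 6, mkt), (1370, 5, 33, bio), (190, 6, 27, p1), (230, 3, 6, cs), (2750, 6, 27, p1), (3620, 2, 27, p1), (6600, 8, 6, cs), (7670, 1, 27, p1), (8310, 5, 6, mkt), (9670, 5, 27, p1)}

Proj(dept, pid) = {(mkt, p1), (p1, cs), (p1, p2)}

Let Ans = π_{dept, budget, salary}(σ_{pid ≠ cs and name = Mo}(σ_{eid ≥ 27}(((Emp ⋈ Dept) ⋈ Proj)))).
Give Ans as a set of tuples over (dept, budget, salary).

{(p1, 190, 3630), (p1, 2750, 3630), (p1, 3620, 3630), (p1, 7670, 3630), (p1, 9670, 3630)}

Joining Emp and Dept on dept, eid yields {(cs, Cal, 8510, 6, 230, 3), (cs, Cal, 8510, 6, 6600, 8), (cs, Ivy, 5480, 6, 230, 3), (cs, Ivy, 5480, 6, 6600, 8), (cs, Sam, 9470, 6, 230, 3), (cs, Sam, 9470, 6, 6600, 8), (mkt, Ned, 4170, 6, 1230, 3), (mkt, Ned, 4170, 6, 8310, 5), (mkt, Tai, 4780, 6, 1230, 3), (mkt, Tai, 4780, 6, 8310, 5), (p1, Mo, 3630, 27, 190, 6), (p1, Mo, 3630, 27, 2750, 6), (p1, Mo, 3630, 27, 3620, 2), (p1, Mo, 3630, 27, 7670, 1), (p1, Mo, 3630, 27, 9670, 5), (p1, Pat, 4880, 27, 190, 6), (p1, Pat, 4880, 27, 2750, 6), (p1, Pat, 4880, 27, 3620, 2), (p1, Pat, 4880, 27, 7670, 1), (p1, Pat, 4880, 27, 9670, 5), (p1, Rae, 5520, 27, 190, 6), (p1, Rae, 5520, 27, 2750, 6), (p1, Rae, 5520, 27, 3620, 2), (p1, Rae, 5520, 27, 7670, 1), (p1, Rae, 5520, 27, 9670, 5)}.
Joining (Emp ⋈ Dept) and Proj on dept yields {(mkt, Ned, 4170, 6, 1230, 3, p1), (mkt, Ned, 4170, 6, 8310, 5, p1), (mkt, Tai, 4780, 6, 1230, 3, p1), (mkt, Tai, 4780, 6, 8310, 5, p1), (p1, Mo, 3630, 27, 190, 6, cs), (p1, Mo, 3630, 27, 190, 6, p2), (p1, Mo, 3630, 27, 2750, 6, cs), (p1, Mo, 3630, 27, 2750, 6, p2), (p1, Mo, 3630, 27, 3620, 2, cs), (p1, Mo, 3630, 27, 3620, 2, p2), (p1, Mo, 3630, 27, 7670, 1, cs), (p1, Mo, 3630, 27, 7670, 1, p2), (p1, Mo, 3630, 27, 9670, 5, cs), (p1, Mo, 3630, 27, 9670, 5, p2), (p1, Pat, 4880, 27, 190, 6, cs), (p1, Pat, 4880, 27, 190, 6, p2), (p1, Pat, 4880, 27, 2750, 6, cs), (p1, Pat, 4880, 27, 2750, 6, p2), (p1, Pat, 4880, 27, 3620, 2, cs), (p1, Pat, 4880, 27, 3620, 2, p2), (p1, Pat, 4880, 27, 7670, 1, cs), (p1, Pat, 4880, 27, 7670, 1, p2), (p1, Pat, 4880, 27, 9670, 5, cs), (p1, Pat, 4880, 27, 9670, 5, p2), (p1, Rae, 5520, 27, 190, 6, cs), (p1, Rae, 5520, 27, 190, 6, p2), (p1, Rae, 5520, 27, 2750, 6, cs), (p1, Rae, 5520, 27, 2750, 6, p2), (p1, Rae, 5520, 27, 3620, 2, cs), (p1, Rae, 5520, 27, 3620, 2, p2), (p1, Rae, 5520, 27, 7670, 1, cs), (p1, Rae, 5520, 27, 7670, 1, p2), (p1, Rae, 5520, 27, 9670, 5, cs), (p1, Rae, 5520, 27, 9670, 5, p2)}.
σ[eid ≥ 27]: keep tuples satisfying eid ≥ 27 → {(p1, Mo, 3630, 27, 190, 6, cs), (p1, Mo, 3630, 27, 190, 6, p2), (p1, Mo, 3630, 27, 2750, 6, cs), (p1, Mo, 3630, 27, 2750, 6, p2), (p1, Mo, 3630, 27, 3620, 2, cs), (p1, Mo, 3630, 27, 3620, 2, p2), (p1, Mo, 3630, 27, 7670, 1, cs), (p1, Mo, 3630, 27, 7670, 1, p2), (p1, Mo, 3630, 27, 9670, 5, cs), (p1, Mo, 3630, 27, 9670, 5, p2), (p1, Pat, 4880, 27, 190, 6, cs), (p1, Pat, 4880, 27, 190, 6, p2), (p1, Pat, 4880, 27, 2750, 6, cs), (p1, Pat, 4880, 27, 2750, 6, p2), (p1, Pat, 4880, 27, 3620, 2, cs), (p1, Pat, 4880, 27, 3620, 2, p2), (p1, Pat, 4880, 27, 7670, 1, cs), (p1, Pat, 4880, 27, 7670, 1, p2), (p1, Pat, 4880, 27, 9670, 5, cs), (p1, Pat, 4880, 27, 9670, 5, p2), (p1, Rae, 5520, 27, 190, 6, cs), (p1, Rae, 5520, 27, 190, 6, p2), (p1, Rae, 5520, 27, 2750, 6, cs), (p1, Rae, 5520, 27, 2750, 6, p2), (p1, Rae, 5520, 27, 3620, 2, cs), (p1, Rae, 5520, 27, 3620, 2, p2), (p1, Rae, 5520, 27, 7670, 1, cs), (p1, Rae, 5520, 27, 7670, 1, p2), (p1, Rae, 5520, 27, 9670, 5, cs), (p1, Rae, 5520, 27, 9670, 5, p2)}
σ[pid ≠ cs and name = Mo]: keep tuples satisfying pid ≠ cs and name = Mo → {(p1, Mo, 3630, 27, 190, 6, p2), (p1, Mo, 3630, 27, 2750, 6, p2), (p1, Mo, 3630, 27, 3620, 2, p2), (p1, Mo, 3630, 27, 7670, 1, p2), (p1, Mo, 3630, 27, 9670, 5, p2)}
π_{dept, budget, salary} gives {(p1, 190, 3630), (p1, 2750, 3630), (p1, 3620, 3630), (p1, 7670, 3630), (p1, 9670, 3630)}.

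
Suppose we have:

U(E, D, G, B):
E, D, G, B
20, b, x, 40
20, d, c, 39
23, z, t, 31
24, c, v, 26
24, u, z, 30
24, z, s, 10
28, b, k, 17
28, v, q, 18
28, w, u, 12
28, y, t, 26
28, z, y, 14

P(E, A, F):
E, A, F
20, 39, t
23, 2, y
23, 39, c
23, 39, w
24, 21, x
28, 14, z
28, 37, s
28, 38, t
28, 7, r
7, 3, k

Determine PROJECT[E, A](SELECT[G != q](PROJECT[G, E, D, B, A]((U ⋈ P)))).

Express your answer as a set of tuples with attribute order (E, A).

Joining U and P on E yields {(20, b, x, 40, 39, t), (20, d, c, 39, 39, t), (23, z, t, 31, 2, y), (23, z, t, 31, 39, c), (23, z, t, 31, 39, w), (24, c, v, 26, 21, x), (24, u, z, 30, 21, x), (24, z, s, 10, 21, x), (28, b, k, 17, 14, z), (28, b, k, 17, 37, s), (28, b, k, 17, 38, t), (28, b, k, 17, 7, r), (28, v, q, 18, 14, z), (28, v, q, 18, 37, s), (28, v, q, 18, 38, t), (28, v, q, 18, 7, r), (28, w, u, 12, 14, z), (28, w, u, 12, 37, s), (28, w, u, 12, 38, t), (28, w, u, 12, 7, r), (28, y, t, 26, 14, z), (28, y, t, 26, 37, s), (28, y, t, 26, 38, t), (28, y, t, 26, 7, r), (28, z, y, 14, 14, z), (28, z, y, 14, 37, s), (28, z, y, 14, 38, t), (28, z, y, 14, 7, r)}.
π[G, E, D, B, A]: project onto (G, E, D, B, A) (1 duplicate(s) eliminated) → {(c, 20, d, 39, 39), (k, 28, b, 17, 14), (k, 28, b, 17, 37), (k, 28, b, 17, 38), (k, 28, b, 17, 7), (q, 28, v, 18, 14), (q, 28, v, 18, 37), (q, 28, v, 18, 38), (q, 28, v, 18, 7), (s, 24, z, 10, 21), (t, 23, z, 31, 2), (t, 23, z, 31, 39), (t, 28, y, 26, 14), (t, 28, y, 26, 37), (t, 28, y, 26, 38), (t, 28, y, 26, 7), (u, 28, w, 12, 14), (u, 28, w, 12, 37), (u, 28, w, 12, 38), (u, 28, w, 12, 7), (v, 24, c, 26, 21), (x, 20, b, 40, 39), (y, 28, z, 14, 14), (y, 28, z, 14, 37), (y, 28, z, 14, 38), (y, 28, z, 14, 7), (z, 24, u, 30, 21)}
σ[G != q]: keep tuples satisfying G != q → {(c, 20, d, 39, 39), (k, 28, b, 17, 14), (k, 28, b, 17, 37), (k, 28, b, 17, 38), (k, 28, b, 17, 7), (s, 24, z, 10, 21), (t, 23, z, 31, 2), (t, 23, z, 31, 39), (t, 28, y, 26, 14), (t, 28, y, 26, 37), (t, 28, y, 26, 38), (t, 28, y, 26, 7), (u, 28, w, 12, 14), (u, 28, w, 12, 37), (u, 28, w, 12, 38), (u, 28, w, 12, 7), (v, 24, c, 26, 21), (x, 20, b, 40, 39), (y, 28, z, 14, 14), (y, 28, z, 14, 37), (y, 28, z, 14, 38), (y, 28, z, 14, 7), (z, 24, u, 30, 21)}
π[E, A]: project onto (E, A) (15 duplicate(s) eliminated) → {(20, 39), (23, 2), (23, 39), (24, 21), (28, 14), (28, 37), (28, 38), (28, 7)}

{(20, 39), (23, 2), (23, 39), (24, 21), (28, 14), (28, 37), (28, 38), (28, 7)}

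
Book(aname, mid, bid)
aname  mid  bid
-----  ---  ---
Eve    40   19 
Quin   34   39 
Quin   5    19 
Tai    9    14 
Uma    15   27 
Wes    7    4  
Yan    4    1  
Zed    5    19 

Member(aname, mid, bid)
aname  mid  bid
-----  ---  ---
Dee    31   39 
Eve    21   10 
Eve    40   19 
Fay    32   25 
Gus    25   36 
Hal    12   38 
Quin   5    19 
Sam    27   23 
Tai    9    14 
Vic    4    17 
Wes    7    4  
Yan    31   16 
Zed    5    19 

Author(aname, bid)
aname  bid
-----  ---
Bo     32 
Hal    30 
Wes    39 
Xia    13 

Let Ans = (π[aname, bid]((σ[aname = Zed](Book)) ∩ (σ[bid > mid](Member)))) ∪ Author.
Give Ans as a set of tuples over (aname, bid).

{(Bo, 32), (Hal, 30), (Wes, 39), (Xia, 13), (Zed, 19)}

Filtering on aname = Zed leaves {(Zed, 5, 19)}.
Filtering on bid > mid leaves {(Dee, 31, 39), (Gus, 25, 36), (Hal, 12, 38), (Quin, 5, 19), (Tai, 9, 14), (Vic, 4, 17), (Zed, 5, 19)}.
Intersection: {(Zed, 5, 19)} with {(Dee, 31, 39), (Gus, 25, 36), (Hal, 12, 38), (Quin, 5, 19), (Tai, 9, 14), (Vic, 4, 17), (Zed, 5, 19)} → {(Zed, 5, 19)}
π_{aname, bid} gives {(Zed, 19)}.
Union: {(Zed, 19)} with {(Bo, 32), (Hal, 30), (Wes, 39), (Xia, 13)} → {(Bo, 32), (Hal, 30), (Wes, 39), (Xia, 13), (Zed, 19)}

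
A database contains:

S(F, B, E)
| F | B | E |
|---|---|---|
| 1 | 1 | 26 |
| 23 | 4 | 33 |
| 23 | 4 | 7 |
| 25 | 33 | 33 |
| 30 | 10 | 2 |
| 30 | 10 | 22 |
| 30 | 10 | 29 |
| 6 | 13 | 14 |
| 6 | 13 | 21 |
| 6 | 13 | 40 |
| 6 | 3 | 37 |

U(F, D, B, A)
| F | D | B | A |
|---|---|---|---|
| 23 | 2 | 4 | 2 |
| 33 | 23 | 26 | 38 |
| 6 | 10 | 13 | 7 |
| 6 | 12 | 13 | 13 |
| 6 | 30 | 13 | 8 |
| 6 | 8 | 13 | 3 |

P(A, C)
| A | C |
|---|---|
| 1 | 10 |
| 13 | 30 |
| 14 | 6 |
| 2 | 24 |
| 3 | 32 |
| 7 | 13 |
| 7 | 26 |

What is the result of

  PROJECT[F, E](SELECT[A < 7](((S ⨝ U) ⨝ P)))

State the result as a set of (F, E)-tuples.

{(23, 33), (23, 7), (6, 14), (6, 21), (6, 40)}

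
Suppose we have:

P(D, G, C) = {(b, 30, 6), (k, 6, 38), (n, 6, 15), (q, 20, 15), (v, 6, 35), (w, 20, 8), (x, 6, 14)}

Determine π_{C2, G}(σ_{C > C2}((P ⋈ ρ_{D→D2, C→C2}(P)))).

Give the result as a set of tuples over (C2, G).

{(14, 6), (15, 6), (35, 6), (8, 20)}

ρ[D→D2, C→C2]: schema becomes (D2, G, C2); tuples unchanged.
Natural join on G: {(b, 30, 6, b, 6), (k, 6, 38, k, 38), (k, 6, 38, n, 15), (k, 6, 38, v, 35), (k, 6, 38, x, 14), (n, 6, 15, k, 38), (n, 6, 15, n, 15), (n, 6, 15, v, 35), (n, 6, 15, x, 14), (q, 20, 15, q, 15), (q, 20, 15, w, 8), (v, 6, 35, k, 38), (v, 6, 35, n, 15), (v, 6, 35, v, 35), (v, 6, 35, x, 14), (w, 20, 8, q, 15), (w, 20, 8, w, 8), (x, 6, 14, k, 38), (x, 6, 14, n, 15), (x, 6, 14, v, 35), (x, 6, 14, x, 14)}
Selection C > C2: {(k, 6, 38, n, 15), (k, 6, 38, v, 35), (k, 6, 38, x, 14), (n, 6, 15, x, 14), (q, 20, 15, w, 8), (v, 6, 35, n, 15), (v, 6, 35, x, 14)}
Keep only column(s) C2, G (3 duplicate(s) eliminated): {(14, 6), (15, 6), (35, 6), (8, 20)}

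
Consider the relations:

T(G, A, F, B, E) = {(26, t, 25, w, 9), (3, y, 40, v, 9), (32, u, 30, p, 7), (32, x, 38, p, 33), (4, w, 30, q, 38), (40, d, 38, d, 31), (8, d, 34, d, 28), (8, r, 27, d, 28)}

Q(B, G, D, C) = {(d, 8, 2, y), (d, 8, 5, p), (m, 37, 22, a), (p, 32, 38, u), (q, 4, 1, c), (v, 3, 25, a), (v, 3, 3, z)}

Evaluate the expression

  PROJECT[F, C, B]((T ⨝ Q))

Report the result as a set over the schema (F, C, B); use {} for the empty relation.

Natural join on G, B: {(3, y, 40, v, 9, 25, a), (3, y, 40, v, 9, 3, z), (32, u, 30, p, 7, 38, u), (32, x, 38, p, 33, 38, u), (4, w, 30, q, 38, 1, c), (8, d, 34, d, 28, 2, y), (8, d, 34, d, 28, 5, p), (8, r, 27, d, 28, 2, y), (8, r, 27, d, 28, 5, p)}
π[F, C, B]: project onto (F, C, B) → {(27, p, d), (27, y, d), (30, c, q), (30, u, p), (34, p, d), (34, y, d), (38, u, p), (40, a, v), (40, z, v)}

{(27, p, d), (27, y, d), (30, c, q), (30, u, p), (34, p, d), (34, y, d), (38, u, p), (40, a, v), (40, z, v)}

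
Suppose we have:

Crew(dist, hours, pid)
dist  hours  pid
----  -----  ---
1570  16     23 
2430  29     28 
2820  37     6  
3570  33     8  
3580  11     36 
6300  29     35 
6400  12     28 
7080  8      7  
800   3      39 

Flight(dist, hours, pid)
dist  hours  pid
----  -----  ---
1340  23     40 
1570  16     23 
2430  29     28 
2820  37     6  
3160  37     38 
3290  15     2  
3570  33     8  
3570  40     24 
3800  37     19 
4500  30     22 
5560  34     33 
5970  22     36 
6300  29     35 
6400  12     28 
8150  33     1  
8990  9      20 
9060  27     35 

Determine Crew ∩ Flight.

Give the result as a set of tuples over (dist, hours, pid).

{(1570, 16, 23), (2430, 29, 28), (2820, 37, 6), (3570, 33, 8), (6300, 29, 35), (6400, 12, 28)}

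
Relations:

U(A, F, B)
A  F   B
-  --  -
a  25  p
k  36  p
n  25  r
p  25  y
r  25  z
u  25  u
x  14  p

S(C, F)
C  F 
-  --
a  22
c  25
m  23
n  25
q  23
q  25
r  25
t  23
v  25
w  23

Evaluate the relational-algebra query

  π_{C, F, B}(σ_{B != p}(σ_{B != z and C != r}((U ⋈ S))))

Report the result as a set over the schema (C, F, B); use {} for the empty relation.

Joining U and S on F yields {(a, 25, p, c), (a, 25, p, n), (a, 25, p, q), (a, 25, p, r), (a, 25, p, v), (n, 25, r, c), (n, 25, r, n), (n, 25, r, q), (n, 25, r, r), (n, 25, r, v), (p, 25, y, c), (p, 25, y, n), (p, 25, y, q), (p, 25, y, r), (p, 25, y, v), (r, 25, z, c), (r, 25, z, n), (r, 25, z, q), (r, 25, z, r), (r, 25, z, v), (u, 25, u, c), (u, 25, u, n), (u, 25, u, q), (u, 25, u, r), (u, 25, u, v)}.
σ[B != z and C != r]: keep tuples satisfying B != z and C != r → {(a, 25, p, c), (a, 25, p, n), (a, 25, p, q), (a, 25, p, v), (n, 25, r, c), (n, 25, r, n), (n, 25, r, q), (n, 25, r, v), (p, 25, y, c), (p, 25, y, n), (p, 25, y, q), (p, 25, y, v), (u, 25, u, c), (u, 25, u, n), (u, 25, u, q), (u, 25, u, v)}
σ[B != p]: keep tuples satisfying B != p → {(n, 25, r, c), (n, 25, r, n), (n, 25, r, q), (n, 25, r, v), (p, 25, y, c), (p, 25, y, n), (p, 25, y, q), (p, 25, y, v), (u, 25, u, c), (u, 25, u, n), (u, 25, u, q), (u, 25, u, v)}
π[C, F, B]: project onto (C, F, B) → {(c, 25, r), (c, 25, u), (c, 25, y), (n, 25, r), (n, 25, u), (n, 25, y), (q, 25, r), (q, 25, u), (q, 25, y), (v, 25, r), (v, 25, u), (v, 25, y)}

{(c, 25, r), (c, 25, u), (c, 25, y), (n, 25, r), (n, 25, u), (n, 25, y), (q, 25, r), (q, 25, u), (q, 25, y), (v, 25, r), (v, 25, u), (v, 25, y)}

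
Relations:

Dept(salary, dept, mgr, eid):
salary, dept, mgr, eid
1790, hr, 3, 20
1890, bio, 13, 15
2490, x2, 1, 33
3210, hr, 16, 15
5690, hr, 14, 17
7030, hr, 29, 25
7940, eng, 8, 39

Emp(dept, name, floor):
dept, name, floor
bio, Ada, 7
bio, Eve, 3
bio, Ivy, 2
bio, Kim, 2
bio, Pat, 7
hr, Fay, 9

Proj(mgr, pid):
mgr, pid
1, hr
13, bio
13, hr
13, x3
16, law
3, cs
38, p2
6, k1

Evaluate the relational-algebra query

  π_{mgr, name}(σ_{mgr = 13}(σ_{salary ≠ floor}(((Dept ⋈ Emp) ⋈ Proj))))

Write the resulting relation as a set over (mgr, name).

Dept ⋈ Emp (natural join on dept): {(1790, hr, 3, 20, Fay, 9), (1890, bio, 13, 15, Ada, 7), (1890, bio, 13, 15, Eve, 3), (1890, bio, 13, 15, Ivy, 2), (1890, bio, 13, 15, Kim, 2), (1890, bio, 13, 15, Pat, 7), (3210, hr, 16, 15, Fay, 9), (5690, hr, 14, 17, Fay, 9), (7030, hr, 29, 25, Fay, 9)}
(Dept ⋈ Emp) ⋈ Proj (natural join on mgr): {(1790, hr, 3, 20, Fay, 9, cs), (1890, bio, 13, 15, Ada, 7, bio), (1890, bio, 13, 15, Ada, 7, hr), (1890, bio, 13, 15, Ada, 7, x3), (1890, bio, 13, 15, Eve, 3, bio), (1890, bio, 13, 15, Eve, 3, hr), (1890, bio, 13, 15, Eve, 3, x3), (1890, bio, 13, 15, Ivy, 2, bio), (1890, bio, 13, 15, Ivy, 2, hr), (1890, bio, 13, 15, Ivy, 2, x3), (1890, bio, 13, 15, Kim, 2, bio), (1890, bio, 13, 15, Kim, 2, hr), (1890, bio, 13, 15, Kim, 2, x3), (1890, bio, 13, 15, Pat, 7, bio), (1890, bio, 13, 15, Pat, 7, hr), (1890, bio, 13, 15, Pat, 7, x3), (3210, hr, 16, 15, Fay, 9, law)}
Filtering on salary ≠ floor leaves {(1790, hr, 3, 20, Fay, 9, cs), (1890, bio, 13, 15, Ada, 7, bio), (1890, bio, 13, 15, Ada, 7, hr), (1890, bio, 13, 15, Ada, 7, x3), (1890, bio, 13, 15, Eve, 3, bio), (1890, bio, 13, 15, Eve, 3, hr), (1890, bio, 13, 15, Eve, 3, x3), (1890, bio, 13, 15, Ivy, 2, bio), (1890, bio, 13, 15, Ivy, 2, hr), (1890, bio, 13, 15, Ivy, 2, x3), (1890, bio, 13, 15, Kim, 2, bio), (1890, bio, 13, 15, Kim, 2, hr), (1890, bio, 13, 15, Kim, 2, x3), (1890, bio, 13, 15, Pat, 7, bio), (1890, bio, 13, 15, Pat, 7, hr), (1890, bio, 13, 15, Pat, 7, x3), (3210, hr, 16, 15, Fay, 9, law)}.
Filtering on mgr = 13 leaves {(1890, bio, 13, 15, Ada, 7, bio), (1890, bio, 13, 15, Ada, 7, hr), (1890, bio, 13, 15, Ada, 7, x3), (1890, bio, 13, 15, Eve, 3, bio), (1890, bio, 13, 15, Eve, 3, hr), (1890, bio, 13, 15, Eve, 3, x3), (1890, bio, 13, 15, Ivy, 2, bio), (1890, bio, 13, 15, Ivy, 2, hr), (1890, bio, 13, 15, Ivy, 2, x3), (1890, bio, 13, 15, Kim, 2, bio), (1890, bio, 13, 15, Kim, 2, hr), (1890, bio, 13, 15, Kim, 2, x3), (1890, bio, 13, 15, Pat, 7, bio), (1890, bio, 13, 15, Pat, 7, hr), (1890, bio, 13, 15, Pat, 7, x3)}.
Keep only column(s) mgr, name (10 duplicate(s) eliminated): {(13, Ada), (13, Eve), (13, Ivy), (13, Kim), (13, Pat)}

{(13, Ada), (13, Eve), (13, Ivy), (13, Kim), (13, Pat)}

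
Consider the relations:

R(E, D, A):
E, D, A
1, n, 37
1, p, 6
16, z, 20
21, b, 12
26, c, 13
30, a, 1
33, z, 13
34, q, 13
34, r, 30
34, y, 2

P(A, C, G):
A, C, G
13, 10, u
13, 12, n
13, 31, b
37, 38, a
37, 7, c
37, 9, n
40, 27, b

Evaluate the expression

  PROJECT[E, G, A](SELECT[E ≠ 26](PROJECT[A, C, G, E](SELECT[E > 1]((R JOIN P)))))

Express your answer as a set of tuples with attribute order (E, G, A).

Joining R and P on A yields {(1, n, 37, 38, a), (1, n, 37, 7, c), (1, n, 37, 9, n), (26, c, 13, 10, u), (26, c, 13, 12, n), (26, c, 13, 31, b), (33, z, 13, 10, u), (33, z, 13, 12, n), (33, z, 13, 31, b), (34, q, 13, 10, u), (34, q, 13, 12, n), (34, q, 13, 31, b)}.
Selection E > 1: {(26, c, 13, 10, u), (26, c, 13, 12, n), (26, c, 13, 31, b), (33, z, 13, 10, u), (33, z, 13, 12, n), (33, z, 13, 31, b), (34, q, 13, 10, u), (34, q, 13, 12, n), (34, q, 13, 31, b)}
Keep only column(s) A, C, G, E: {(13, 10, u, 26), (13, 10, u, 33), (13, 10, u, 34), (13, 12, n, 26), (13, 12, n, 33), (13, 12, n, 34), (13, 31, b, 26), (13, 31, b, 33), (13, 31, b, 34)}
Selection E ≠ 26: {(13, 10, u, 33), (13, 10, u, 34), (13, 12, n, 33), (13, 12, n, 34), (13, 31, b, 33), (13, 31, b, 34)}
Keep only column(s) E, G, A: {(33, b, 13), (33, n, 13), (33, u, 13), (34, b, 13), (34, n, 13), (34, u, 13)}

{(33, b, 13), (33, n, 13), (33, u, 13), (34, b, 13), (34, n, 13), (34, u, 13)}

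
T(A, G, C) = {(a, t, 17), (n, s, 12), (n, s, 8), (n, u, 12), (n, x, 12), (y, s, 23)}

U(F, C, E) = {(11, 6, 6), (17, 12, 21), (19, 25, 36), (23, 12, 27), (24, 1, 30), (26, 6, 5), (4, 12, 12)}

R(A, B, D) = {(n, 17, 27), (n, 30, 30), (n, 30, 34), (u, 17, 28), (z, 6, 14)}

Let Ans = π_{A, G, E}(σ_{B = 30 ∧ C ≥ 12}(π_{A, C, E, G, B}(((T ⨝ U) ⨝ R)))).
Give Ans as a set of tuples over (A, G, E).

{(n, s, 12), (n, s, 21), (n, s, 27), (n, u, 12), (n, u, 21), (n, u, 27), (n, x, 12), (n, x, 21), (n, x, 27)}

Natural join on C: {(n, s, 12, 17, 21), (n, s, 12, 23, 27), (n, s, 12, 4, 12), (n, u, 12, 17, 21), (n, u, 12, 23, 27), (n, u, 12, 4, 12), (n, x, 12, 17, 21), (n, x, 12, 23, 27), (n, x, 12, 4, 12)}
Natural join on A: {(n, s, 12, 17, 21, 17, 27), (n, s, 12, 17, 21, 30, 30), (n, s, 12, 17, 21, 30, 34), (n, s, 12, 23, 27, 17, 27), (n, s, 12, 23, 27, 30, 30), (n, s, 12, 23, 27, 30, 34), (n, s, 12, 4, 12, 17, 27), (n, s, 12, 4, 12, 30, 30), (n, s, 12, 4, 12, 30, 34), (n, u, 12, 17, 21, 17, 27), (n, u, 12, 17, 21, 30, 30), (n, u, 12, 17, 21, 30, 34), (n, u, 12, 23, 27, 17, 27), (n, u, 12, 23, 27, 30, 30), (n, u, 12, 23, 27, 30, 34), (n, u, 12, 4, 12, 17, 27), (n, u, 12, 4, 12, 30, 30), (n, u, 12, 4, 12, 30, 34), (n, x, 12, 17, 21, 17, 27), (n, x, 12, 17, 21, 30, 30), (n, x, 12, 17, 21, 30, 34), (n, x, 12, 23, 27, 17, 27), (n, x, 12, 23, 27, 30, 30), (n, x, 12, 23, 27, 30, 34), (n, x, 12, 4, 12, 17, 27), (n, x, 12, 4, 12, 30, 30), (n, x, 12, 4, 12, 30, 34)}
Projecting to A, C, E, G, B (9 duplicate(s) eliminated): {(n, 12, 12, s, 17), (n, 12, 12, s, 30), (n, 12, 12, u, 17), (n, 12, 12, u, 30), (n, 12, 12, x, 17), (n, 12, 12, x, 30), (n, 12, 21, s, 17), (n, 12, 21, s, 30), (n, 12, 21, u, 17), (n, 12, 21, u, 30), (n, 12, 21, x, 17), (n, 12, 21, x, 30), (n, 12, 27, s, 17), (n, 12, 27, s, 30), (n, 12, 27, u, 17), (n, 12, 27, u, 30), (n, 12, 27, x, 17), (n, 12, 27, x, 30)}
Filtering on B = 30 ∧ C ≥ 12 leaves {(n, 12, 12, s, 30), (n, 12, 12, u, 30), (n, 12, 12, x, 30), (n, 12, 21, s, 30), (n, 12, 21, u, 30), (n, 12, 21, x, 30), (n, 12, 27, s, 30), (n, 12, 27, u, 30), (n, 12, 27, x, 30)}.
Projecting to A, G, E: {(n, s, 12), (n, s, 21), (n, s, 27), (n, u, 12), (n, u, 21), (n, u, 27), (n, x, 12), (n, x, 21), (n, x, 27)}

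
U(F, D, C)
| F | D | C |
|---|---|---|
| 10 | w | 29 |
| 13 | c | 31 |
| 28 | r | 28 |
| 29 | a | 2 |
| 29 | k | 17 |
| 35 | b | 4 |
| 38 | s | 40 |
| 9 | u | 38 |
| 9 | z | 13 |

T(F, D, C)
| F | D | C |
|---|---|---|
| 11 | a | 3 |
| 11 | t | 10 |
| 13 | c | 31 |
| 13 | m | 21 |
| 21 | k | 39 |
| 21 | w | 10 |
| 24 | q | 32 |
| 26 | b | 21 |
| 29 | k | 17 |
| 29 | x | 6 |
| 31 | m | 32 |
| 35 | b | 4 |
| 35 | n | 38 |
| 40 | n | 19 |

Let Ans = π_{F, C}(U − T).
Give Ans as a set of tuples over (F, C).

{(10, 29), (28, 28), (29, 2), (38, 40), (9, 13), (9, 38)}

Set difference of the two operands is {(10, w, 29), (28, r, 28), (29, a, 2), (38, s, 40), (9, u, 38), (9, z, 13)}.
π_{F, C} gives {(10, 29), (28, 28), (29, 2), (38, 40), (9, 13), (9, 38)}.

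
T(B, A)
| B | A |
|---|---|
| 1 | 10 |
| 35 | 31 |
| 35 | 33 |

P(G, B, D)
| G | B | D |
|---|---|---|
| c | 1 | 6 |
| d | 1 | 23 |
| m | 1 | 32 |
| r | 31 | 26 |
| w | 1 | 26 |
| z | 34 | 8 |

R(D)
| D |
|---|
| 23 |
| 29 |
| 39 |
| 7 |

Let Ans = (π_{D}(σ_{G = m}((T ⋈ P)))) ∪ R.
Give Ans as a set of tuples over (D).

T ⋈ P (natural join on B): {(1, 10, c, 6), (1, 10, d, 23), (1, 10, m, 32), (1, 10, w, 26)}
σ[G = m]: keep tuples satisfying G = m → {(1, 10, m, 32)}
Keep only column(s) D: {32}
Taking the union: {23, 29, 32, 39, 7}

{23, 29, 32, 39, 7}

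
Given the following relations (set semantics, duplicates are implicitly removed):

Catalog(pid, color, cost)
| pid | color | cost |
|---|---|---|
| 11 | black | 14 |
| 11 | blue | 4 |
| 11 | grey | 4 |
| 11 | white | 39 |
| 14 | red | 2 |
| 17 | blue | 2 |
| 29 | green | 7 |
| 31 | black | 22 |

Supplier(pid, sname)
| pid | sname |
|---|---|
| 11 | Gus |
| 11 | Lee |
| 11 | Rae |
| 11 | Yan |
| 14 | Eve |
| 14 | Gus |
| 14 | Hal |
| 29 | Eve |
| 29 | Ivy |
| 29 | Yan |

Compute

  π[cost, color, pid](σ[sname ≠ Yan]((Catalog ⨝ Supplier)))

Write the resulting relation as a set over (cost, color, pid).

Natural join on pid: {(11, black, 14, Gus), (11, black, 14, Lee), (11, black, 14, Rae), (11, black, 14, Yan), (11, blue, 4, Gus), (11, blue, 4, Lee), (11, blue, 4, Rae), (11, blue, 4, Yan), (11, grey, 4, Gus), (11, grey, 4, Lee), (11, grey, 4, Rae), (11, grey, 4, Yan), (11, white, 39, Gus), (11, white, 39, Lee), (11, white, 39, Rae), (11, white, 39, Yan), (14, red, 2, Eve), (14, red, 2, Gus), (14, red, 2, Hal), (29, green, 7, Eve), (29, green, 7, Ivy), (29, green, 7, Yan)}
σ[sname ≠ Yan]: keep tuples satisfying sname ≠ Yan → {(11, black, 14, Gus), (11, black, 14, Lee), (11, black, 14, Rae), (11, blue, 4, Gus), (11, blue, 4, Lee), (11, blue, 4, Rae), (11, grey, 4, Gus), (11, grey, 4, Lee), (11, grey, 4, Rae), (11, white, 39, Gus), (11, white, 39, Lee), (11, white, 39, Rae), (14, red, 2, Eve), (14, red, 2, Gus), (14, red, 2, Hal), (29, green, 7, Eve), (29, green, 7, Ivy)}
Keep only column(s) cost, color, pid (11 duplicate(s) eliminated): {(14, black, 11), (2, red, 14), (39, white, 11), (4, blue, 11), (4, grey, 11), (7, green, 29)}

{(14, black, 11), (2, red, 14), (39, white, 11), (4, blue, 11), (4, grey, 11), (7, green, 29)}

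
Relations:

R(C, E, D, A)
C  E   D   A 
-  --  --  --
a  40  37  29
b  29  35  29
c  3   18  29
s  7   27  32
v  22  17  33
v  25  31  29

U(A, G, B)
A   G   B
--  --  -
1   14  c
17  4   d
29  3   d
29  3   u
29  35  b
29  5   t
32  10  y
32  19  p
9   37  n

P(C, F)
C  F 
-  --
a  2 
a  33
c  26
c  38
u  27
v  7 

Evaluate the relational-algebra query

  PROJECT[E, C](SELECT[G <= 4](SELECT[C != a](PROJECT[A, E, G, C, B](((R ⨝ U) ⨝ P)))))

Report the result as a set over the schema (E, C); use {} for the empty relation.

Joining R and U on A yields {(a, 40, 37, 29, 3, d), (a, 40, 37, 29, 3, u), (a, 40, 37, 29, 35, b), (a, 40, 37, 29, 5, t), (b, 29, 35, 29, 3, d), (b, 29, 35, 29, 3, u), (b, 29, 35, 29, 35, b), (b, 29, 35, 29, 5, t), (c, 3, 18, 29, 3, d), (c, 3, 18, 29, 3, u), (c, 3, 18, 29, 35, b), (c, 3, 18, 29, 5, t), (s, 7, 27, 32, 10, y), (s, 7, 27, 32, 19, p), (v, 25, 31, 29, 3, d), (v, 25, 31, 29, 3, u), (v, 25, 31, 29, 35, b), (v, 25, 31, 29, 5, t)}.
Joining (R ⨝ U) and P on C yields {(a, 40, 37, 29, 3, d, 2), (a, 40, 37, 29, 3, d, 33), (a, 40, 37, 29, 3, u, 2), (a, 40, 37, 29, 3, u, 33), (a, 40, 37, 29, 35, b, 2), (a, 40, 37, 29, 35, b, 33), (a, 40, 37, 29, 5, t, 2), (a, 40, 37, 29, 5, t, 33), (c, 3, 18, 29, 3, d, 26), (c, 3, 18, 29, 3, d, 38), (c, 3, 18, 29, 3, u, 26), (c, 3, 18, 29, 3, u, 38), (c, 3, 18, 29, 35, b, 26), (c, 3, 18, 29, 35, b, 38), (c, 3, 18, 29, 5, t, 26), (c, 3, 18, 29, 5, t, 38), (v, 25, 31, 29, 3, d, 7), (v, 25, 31, 29, 3, u, 7), (v, 25, 31, 29, 35, b, 7), (v, 25, 31, 29, 5, t, 7)}.
π_{A, E, G, C, B} gives {(29, 25, 3, v, d), (29, 25, 3, v, u), (29, 25, 35, v, b), (29, 25, 5, v, t), (29, 3, 3, c, d), (29, 3, 3, c, u), (29, 3, 35, c, b), (29, 3, 5, c, t), (29, 40, 3, a, d), (29, 40, 3, a, u), (29, 40, 35, a, b), (29, 40, 5, a, t)} (8 duplicate(s) eliminated).
Selection C != a: {(29, 25, 3, v, d), (29, 25, 3, v, u), (29, 25, 35, v, b), (29, 25, 5, v, t), (29, 3, 3, c, d), (29, 3, 3, c, u), (29, 3, 35, c, b), (29, 3, 5, c, t)}
Selection G <= 4: {(29, 25, 3, v, d), (29, 25, 3, v, u), (29, 3, 3, c, d), (29, 3, 3, c, u)}
π_{E, C} gives {(25, v), (3, c)} (2 duplicate(s) eliminated).

{(25, v), (3, c)}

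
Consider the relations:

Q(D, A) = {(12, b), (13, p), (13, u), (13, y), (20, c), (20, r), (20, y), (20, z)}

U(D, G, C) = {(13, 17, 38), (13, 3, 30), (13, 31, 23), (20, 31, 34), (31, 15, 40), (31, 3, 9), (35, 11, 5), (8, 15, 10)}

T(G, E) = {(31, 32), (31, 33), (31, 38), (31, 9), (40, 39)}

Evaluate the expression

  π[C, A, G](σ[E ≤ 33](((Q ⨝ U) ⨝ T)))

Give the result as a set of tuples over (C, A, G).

Natural join on D: {(13, p, 17, 38), (13, p, 3, 30), (13, p, 31, 23), (13, u, 17, 38), (13, u, 3, 30), (13, u, 31, 23), (13, y, 17, 38), (13, y, 3, 30), (13, y, 31, 23), (20, c, 31, 34), (20, r, 31, 34), (20, y, 31, 34), (20, z, 31, 34)}
Natural join on G: {(13, p, 31, 23, 32), (13, p, 31, 23, 33), (13, p, 31, 23, 38), (13, p, 31, 23, 9), (13, u, 31, 23, 32), (13, u, 31, 23, 33), (13, u, 31, 23, 38), (13, u, 31, 23, 9), (13, y, 31, 23, 32), (13, y, 31, 23, 33), (13, y, 31, 23, 38), (13, y, 31, 23, 9), (20, c, 31, 34, 32), (20, c, 31, 34, 33), (20, c, 31, 34, 38), (20, c, 31, 34, 9), (20, r, 31, 34, 32), (20, r, 31, 34, 33), (20, r, 31, 34, 38), (20, r, 31, 34, 9), (20, y, 31, 34, 32), (20, y, 31, 34, 33), (20, y, 31, 34, 38), (20, y, 31, 34, 9), (20, z, 31, 34, 32), (20, z, 31, 34, 33), (20, z, 31, 34, 38), (20, z, 31, 34, 9)}
Apply σ_{E ≤ 33}; surviving tuples: {(13, p, 31, 23, 32), (13, p, 31, 23, 33), (13, p, 31, 23, 9), (13, u, 31, 23, 32), (13, u, 31, 23, 33), (13, u, 31, 23, 9), (13, y, 31, 23, 32), (13, y, 31, 23, 33), (13, y, 31, 23, 9), (20, c, 31, 34, 32), (20, c, 31, 34, 33), (20, c, 31, 34, 9), (20, r, 31, 34, 32), (20, r, 31, 34, 33), (20, r, 31, 34, 9), (20, y, 31, 34, 32), (20, y, 31, 34, 33), (20, y, 31, 34, 9), (20, z, 31, 34, 32), (20, z, 31, 34, 33), (20, z, 31, 34, 9)}
π[C, A, G]: project onto (C, A, G) (14 duplicate(s) eliminated) → {(23, p, 31), (23, u, 31), (23, y, 31), (34, c, 31), (34, r, 31), (34, y, 31), (34, z, 31)}

{(23, p, 31), (23, u, 31), (23, y, 31), (34, c, 31), (34, r, 31), (34, y, 31), (34, z, 31)}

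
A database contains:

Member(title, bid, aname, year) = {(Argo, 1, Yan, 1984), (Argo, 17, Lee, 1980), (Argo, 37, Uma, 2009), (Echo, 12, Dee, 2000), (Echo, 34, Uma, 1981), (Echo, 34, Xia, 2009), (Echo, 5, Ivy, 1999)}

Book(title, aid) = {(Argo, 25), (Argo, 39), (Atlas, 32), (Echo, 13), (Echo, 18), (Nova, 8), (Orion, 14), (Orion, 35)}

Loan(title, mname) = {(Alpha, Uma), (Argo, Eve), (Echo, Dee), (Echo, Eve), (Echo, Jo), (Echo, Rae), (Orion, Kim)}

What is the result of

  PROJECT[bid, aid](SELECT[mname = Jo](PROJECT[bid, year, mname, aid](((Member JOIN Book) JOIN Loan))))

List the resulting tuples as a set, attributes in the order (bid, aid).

{(12, 13), (12, 18), (34, 13), (34, 18), (5, 13), (5, 18)}

Joining Member and Book on title yields {(Argo, 1, Yan, 1984, 25), (Argo, 1, Yan, 1984, 39), (Argo, 17, Lee, 1980, 25), (Argo, 17, Lee, 1980, 39), (Argo, 37, Uma, 2009, 25), (Argo, 37, Uma, 2009, 39), (Echo, 12, Dee, 2000, 13), (Echo, 12, Dee, 2000, 18), (Echo, 34, Uma, 1981, 13), (Echo, 34, Uma, 1981, 18), (Echo, 34, Xia, 2009, 13), (Echo, 34, Xia, 2009, 18), (Echo, 5, Ivy, 1999, 13), (Echo, 5, Ivy, 1999, 18)}.
Joining (Member JOIN Book) and Loan on title yields {(Argo, 1, Yan, 1984, 25, Eve), (Argo, 1, Yan, 1984, 39, Eve), (Argo, 17, Lee, 1980, 25, Eve), (Argo, 17, Lee, 1980, 39, Eve), (Argo, 37, Uma, 2009, 25, Eve), (Argo, 37, Uma, 2009, 39, Eve), (Echo, 12, Dee, 2000, 13, Dee), (Echo, 12, Dee, 2000, 13, Eve), (Echo, 12, Dee, 2000, 13, Jo), (Echo, 12, Dee, 2000, 13, Rae), (Echo, 12, Dee, 2000, 18, Dee), (Echo, 12, Dee, 2000, 18, Eve), (Echo, 12, Dee, 2000, 18, Jo), (Echo, 12, Dee, 2000, 18, Rae), (Echo, 34, Uma, 1981, 13, Dee), (Echo, 34, Uma, 1981, 13, Eve), (Echo, 34, Uma, 1981, 13, Jo), (Echo, 34, Uma, 1981, 13, Rae), (Echo, 34, Uma, 1981, 18, Dee), (Echo, 34, Uma, 1981, 18, Eve), (Echo, 34, Uma, 1981, 18, Jo), (Echo, 34, Uma, 1981, 18, Rae), (Echo, 34, Xia, 2009, 13, Dee), (Echo, 34, Xia, 2009, 13, Eve), (Echo, 34, Xia, 2009, 13, Jo), (Echo, 34, Xia, 2009, 13, Rae), (Echo, 34, Xia, 2009, 18, Dee), (Echo, 34, Xia, 2009, 18, Eve), (Echo, 34, Xia, 2009, 18, Jo), (Echo, 34, Xia, 2009, 18, Rae), (Echo, 5, Ivy, 1999, 13, Dee), (Echo, 5, Ivy, 1999, 13, Eve), (Echo, 5, Ivy, 1999, 13, Jo), (Echo, 5, Ivy, 1999, 13, Rae), (Echo, 5, Ivy, 1999, 18, Dee), (Echo, 5, Ivy, 1999, 18, Eve), (Echo, 5, Ivy, 1999, 18, Jo), (Echo, 5, Ivy, 1999, 18, Rae)}.
π_{bid, year, mname, aid} gives {(1, 1984, Eve, 25), (1, 1984, Eve, 39), (12, 2000, Dee, 13), (12, 2000, Dee, 18), (12, 2000, Eve, 13), (12, 2000, Eve, 18), (12, 2000, Jo, 13), (12, 2000, Jo, 18), (12, 2000, Rae, 13), (12, 2000, Rae, 18), (17, 1980, Eve, 25), (17, 1980, Eve, 39), (34, 1981, Dee, 13), (34, 1981, Dee, 18), (34, 1981, Eve, 13), (34, 1981, Eve, 18), (34, 1981, Jo, 13), (34, 1981, Jo, 18), (34, 1981, Rae, 13), (34, 1981, Rae, 18), (34, 2009, Dee, 13), (34, 2009, Dee, 18), (34, 2009, Eve, 13), (34, 2009, Eve, 18), (34, 2009, Jo, 13), (34, 2009, Jo, 18), (34, 2009, Rae, 13), (34, 2009, Rae, 18), (37, 2009, Eve, 25), (37, 2009, Eve, 39), (5, 1999, Dee, 13), (5, 1999, Dee, 18), (5, 1999, Eve, 13), (5, 1999, Eve, 18), (5, 1999, Jo, 13), (5, 1999, Jo, 18), (5, 1999, Rae, 13), (5, 1999, Rae, 18)}.
Apply σ_{mname = Jo}; surviving tuples: {(12, 2000, Jo, 13), (12, 2000, Jo, 18), (34, 1981, Jo, 13), (34, 1981, Jo, 18), (34, 2009, Jo, 13), (34, 2009, Jo, 18), (5, 1999, Jo, 13), (5, 1999, Jo, 18)}
π_{bid, aid} gives {(12, 13), (12, 18), (34, 13), (34, 18), (5, 13), (5, 18)} (2 duplicate(s) eliminated).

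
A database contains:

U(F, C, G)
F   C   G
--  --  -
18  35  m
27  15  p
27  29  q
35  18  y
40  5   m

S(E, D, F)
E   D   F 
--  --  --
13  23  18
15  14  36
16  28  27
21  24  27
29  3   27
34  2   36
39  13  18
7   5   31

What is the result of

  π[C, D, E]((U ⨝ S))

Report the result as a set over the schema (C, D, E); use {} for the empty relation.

{(15, 24, 21), (15, 28, 16), (15, 3, 29), (29, 24, 21), (29, 28, 16), (29, 3, 29), (35, 13, 39), (35, 23, 13)}

Natural join on F: {(18, 35, m, 13, 23), (18, 35, m, 39, 13), (27, 15, p, 16, 28), (27, 15, p, 21, 24), (27, 15, p, 29, 3), (27, 29, q, 16, 28), (27, 29, q, 21, 24), (27, 29, q, 29, 3)}
π_{C, D, E} gives {(15, 24, 21), (15, 28, 16), (15, 3, 29), (29, 24, 21), (29, 28, 16), (29, 3, 29), (35, 13, 39), (35, 23, 13)}.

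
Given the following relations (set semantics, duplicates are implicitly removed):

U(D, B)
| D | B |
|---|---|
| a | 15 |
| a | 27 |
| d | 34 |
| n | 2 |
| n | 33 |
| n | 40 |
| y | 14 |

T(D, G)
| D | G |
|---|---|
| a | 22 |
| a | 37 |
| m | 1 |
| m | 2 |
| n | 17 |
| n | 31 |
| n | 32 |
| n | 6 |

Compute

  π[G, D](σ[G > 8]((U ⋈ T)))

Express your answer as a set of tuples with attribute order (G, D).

{(17, n), (22, a), (31, n), (32, n), (37, a)}

Joining U and T on D yields {(a, 15, 22), (a, 15, 37), (a, 27, 22), (a, 27, 37), (n, 2, 17), (n, 2, 31), (n, 2, 32), (n, 2, 6), (n, 33, 17), (n, 33, 31), (n, 33, 32), (n, 33, 6), (n, 40, 17), (n, 40, 31), (n, 40, 32), (n, 40, 6)}.
σ[G > 8]: keep tuples satisfying G > 8 → {(a, 15, 22), (a, 15, 37), (a, 27, 22), (a, 27, 37), (n, 2, 17), (n, 2, 31), (n, 2, 32), (n, 33, 17), (n, 33, 31), (n, 33, 32), (n, 40, 17), (n, 40, 31), (n, 40, 32)}
π[G, D]: project onto (G, D) (8 duplicate(s) eliminated) → {(17, n), (22, a), (31, n), (32, n), (37, a)}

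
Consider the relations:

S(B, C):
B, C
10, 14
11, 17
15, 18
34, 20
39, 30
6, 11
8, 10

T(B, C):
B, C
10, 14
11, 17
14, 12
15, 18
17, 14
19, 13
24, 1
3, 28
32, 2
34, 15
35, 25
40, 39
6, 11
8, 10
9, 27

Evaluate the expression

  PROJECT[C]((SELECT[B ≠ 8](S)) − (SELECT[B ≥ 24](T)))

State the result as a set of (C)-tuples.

{11, 14, 17, 18, 20, 30}

σ[B ≠ 8]: keep tuples satisfying B ≠ 8 → {(10, 14), (11, 17), (15, 18), (34, 20), (39, 30), (6, 11)}
σ[B ≥ 24]: keep tuples satisfying B ≥ 24 → {(24, 1), (32, 2), (34, 15), (35, 25), (40, 39)}
Difference: {(10, 14), (11, 17), (15, 18), (34, 20), (39, 30), (6, 11)} with {(24, 1), (32, 2), (34, 15), (35, 25), (40, 39)} → {(10, 14), (11, 17), (15, 18), (34, 20), (39, 30), (6, 11)}
π_{C} gives {11, 14, 17, 18, 20, 30}.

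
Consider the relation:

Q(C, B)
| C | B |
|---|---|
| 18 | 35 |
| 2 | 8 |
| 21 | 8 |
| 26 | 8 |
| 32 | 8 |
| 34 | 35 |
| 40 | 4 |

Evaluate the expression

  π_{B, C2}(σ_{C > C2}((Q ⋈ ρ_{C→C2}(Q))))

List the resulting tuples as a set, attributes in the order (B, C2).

{(35, 18), (8, 2), (8, 21), (8, 26)}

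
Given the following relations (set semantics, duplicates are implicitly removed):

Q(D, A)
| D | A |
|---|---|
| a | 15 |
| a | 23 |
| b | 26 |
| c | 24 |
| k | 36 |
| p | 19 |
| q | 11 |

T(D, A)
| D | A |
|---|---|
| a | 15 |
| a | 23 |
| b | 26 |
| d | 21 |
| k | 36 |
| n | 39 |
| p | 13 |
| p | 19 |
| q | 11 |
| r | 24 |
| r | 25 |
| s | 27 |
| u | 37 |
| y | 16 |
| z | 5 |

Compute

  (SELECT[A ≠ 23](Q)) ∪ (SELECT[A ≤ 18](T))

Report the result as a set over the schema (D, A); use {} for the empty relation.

{(a, 15), (b, 26), (c, 24), (k, 36), (p, 13), (p, 19), (q, 11), (y, 16), (z, 5)}

σ[A ≠ 23]: keep tuples satisfying A ≠ 23 → {(a, 15), (b, 26), (c, 24), (k, 36), (p, 19), (q, 11)}
σ[A ≤ 18]: keep tuples satisfying A ≤ 18 → {(a, 15), (p, 13), (q, 11), (y, 16), (z, 5)}
Taking the union: {(a, 15), (b, 26), (c, 24), (k, 36), (p, 13), (p, 19), (q, 11), (y, 16), (z, 5)}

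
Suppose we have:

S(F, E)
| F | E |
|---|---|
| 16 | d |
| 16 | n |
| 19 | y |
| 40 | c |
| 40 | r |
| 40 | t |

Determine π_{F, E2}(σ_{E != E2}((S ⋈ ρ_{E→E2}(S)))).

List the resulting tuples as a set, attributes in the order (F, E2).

{(16, d), (16, n), (40, c), (40, r), (40, t)}

ρ[E→E2]: schema becomes (F, E2); tuples unchanged.
Joining S and ρ_{E→E2}(S) on F yields {(16, d, d), (16, d, n), (16, n, d), (16, n, n), (19, y, y), (40, c, c), (40, c, r), (40, c, t), (40, r, c), (40, r, r), (40, r, t), (40, t, c), (40, t, r), (40, t, t)}.
Filtering on E != E2 leaves {(16, d, n), (16, n, d), (40, c, r), (40, c, t), (40, r, c), (40, r, t), (40, t, c), (40, t, r)}.
π_{F, E2} gives {(16, d), (16, n), (40, c), (40, r), (40, t)} (3 duplicate(s) eliminated).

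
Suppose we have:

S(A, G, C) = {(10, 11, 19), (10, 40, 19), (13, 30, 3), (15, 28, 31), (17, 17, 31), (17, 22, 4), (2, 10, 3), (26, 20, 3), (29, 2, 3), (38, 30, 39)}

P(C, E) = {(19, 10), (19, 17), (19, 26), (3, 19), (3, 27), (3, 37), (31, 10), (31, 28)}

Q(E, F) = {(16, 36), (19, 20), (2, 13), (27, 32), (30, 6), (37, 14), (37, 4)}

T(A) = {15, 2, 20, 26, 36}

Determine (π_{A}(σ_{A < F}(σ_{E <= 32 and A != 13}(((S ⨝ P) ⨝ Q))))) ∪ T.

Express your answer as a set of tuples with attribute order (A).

S ⋈ P (natural join on C): {(10, 11, 19, 10), (10, 11, 19, 17), (10, 11, 19, 26), (10, 40, 19, 10), (10, 40, 19, 17), (10, 40, 19, 26), (13, 30, 3, 19), (13, 30, 3, 27), (13, 30, 3, 37), (15, 28, 31, 10), (15, 28, 31, 28), (17, 17, 31, 10), (17, 17, 31, 28), (2, 10, 3, 19), (2, 10, 3, 27), (2, 10, 3, 37), (26, 20, 3, 19), (26, 20, 3, 27), (26, 20, 3, 37), (29, 2, 3, 19), (29, 2, 3, 27), (29, 2, 3, 37)}
(S ⨝ P) ⋈ Q (natural join on E): {(13, 30, 3, 19, 20), (13, 30, 3, 27, 32), (13, 30, 3, 37, 14), (13, 30, 3, 37, 4), (2, 10, 3, 19, 20), (2, 10, 3, 27, 32), (2, 10, 3, 37, 14), (2, 10, 3, 37, 4), (26, 20, 3, 19, 20), (26, 20, 3, 27, 32), (26, 20, 3, 37, 14), (26, 20, 3, 37, 4), (29, 2, 3, 19, 20), (29, 2, 3, 27, 32), (29, 2, 3, 37, 14), (29, 2, 3, 37, 4)}
Apply σ_{E <= 32 and A != 13}; surviving tuples: {(2, 10, 3, 19, 20), (2, 10, 3, 27, 32), (26, 20, 3, 19, 20), (26, 20, 3, 27, 32), (29, 2, 3, 19, 20), (29, 2, 3, 27, 32)}
Apply σ_{A < F}; surviving tuples: {(2, 10, 3, 19, 20), (2, 10, 3, 27, 32), (26, 20, 3, 27, 32), (29, 2, 3, 27, 32)}
Projecting to A (1 duplicate(s) eliminated): {2, 26, 29}
Union: {2, 26, 29} with {15, 2, 20, 26, 36} → {15, 2, 20, 26, 29, 36}

{15, 2, 20, 26, 29, 36}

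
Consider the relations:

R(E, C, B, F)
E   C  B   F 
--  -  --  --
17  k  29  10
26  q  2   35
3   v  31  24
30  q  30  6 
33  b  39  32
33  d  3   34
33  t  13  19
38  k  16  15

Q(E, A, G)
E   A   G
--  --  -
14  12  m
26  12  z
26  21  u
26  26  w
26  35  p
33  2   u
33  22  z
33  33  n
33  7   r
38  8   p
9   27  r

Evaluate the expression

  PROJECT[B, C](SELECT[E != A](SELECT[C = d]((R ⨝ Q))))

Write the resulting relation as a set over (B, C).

{(3, d)}

Joining R and Q on E yields {(26, q, 2, 35, 12, z), (26, q, 2, 35, 21, u), (26, q, 2, 35, 26, w), (26, q, 2, 35, 35, p), (33, b, 39, 32, 2, u), (33, b, 39, 32, 22, z), (33, b, 39, 32, 33, n), (33, b, 39, 32, 7, r), (33, d, 3, 34, 2, u), (33, d, 3, 34, 22, z), (33, d, 3, 34, 33, n), (33, d, 3, 34, 7, r), (33, t, 13, 19, 2, u), (33, t, 13, 19, 22, z), (33, t, 13, 19, 33, n), (33, t, 13, 19, 7, r), (38, k, 16, 15, 8, p)}.
σ[C = d]: keep tuples satisfying C = d → {(33, d, 3, 34, 2, u), (33, d, 3, 34, 22, z), (33, d, 3, 34, 33, n), (33, d, 3, 34, 7, r)}
σ[E != A]: keep tuples satisfying E != A → {(33, d, 3, 34, 2, u), (33, d, 3, 34, 22, z), (33, d, 3, 34, 7, r)}
Projecting to B, C (2 duplicate(s) eliminated): {(3, d)}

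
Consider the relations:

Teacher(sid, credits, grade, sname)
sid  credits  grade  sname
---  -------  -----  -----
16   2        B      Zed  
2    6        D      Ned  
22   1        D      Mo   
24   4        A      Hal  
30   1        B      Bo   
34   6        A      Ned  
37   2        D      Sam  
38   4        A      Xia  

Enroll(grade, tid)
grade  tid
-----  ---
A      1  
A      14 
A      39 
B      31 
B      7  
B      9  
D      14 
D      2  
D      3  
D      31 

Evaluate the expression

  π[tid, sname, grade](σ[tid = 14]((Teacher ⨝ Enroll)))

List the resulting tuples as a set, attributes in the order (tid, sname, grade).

{(14, Hal, A), (14, Mo, D), (14, Ned, A), (14, Ned, D), (14, Sam, D), (14, Xia, A)}

Joining Teacher and Enroll on grade yields {(16, 2, B, Zed, 31), (16, 2, B, Zed, 7), (16, 2, B, Zed, 9), (2, 6, D, Ned, 14), (2, 6, D, Ned, 2), (2, 6, D, Ned, 3), (2, 6, D, Ned, 31), (22, 1, D, Mo, 14), (22, 1, D, Mo, 2), (22, 1, D, Mo, 3), (22, 1, D, Mo, 31), (24, 4, A, Hal, 1), (24, 4, A, Hal, 14), (24, 4, A, Hal, 39), (30, 1, B, Bo, 31), (30, 1, B, Bo, 7), (30, 1, B, Bo, 9), (34, 6, A, Ned, 1), (34, 6, A, Ned, 14), (34, 6, A, Ned, 39), (37, 2, D, Sam, 14), (37, 2, D, Sam, 2), (37, 2, D, Sam, 3), (37, 2, D, Sam, 31), (38, 4, A, Xia, 1), (38, 4, A, Xia, 14), (38, 4, A, Xia, 39)}.
Selection tid = 14: {(2, 6, D, Ned, 14), (22, 1, D, Mo, 14), (24, 4, A, Hal, 14), (34, 6, A, Ned, 14), (37, 2, D, Sam, 14), (38, 4, A, Xia, 14)}
Projecting to tid, sname, grade: {(14, Hal, A), (14, Mo, D), (14, Ned, A), (14, Ned, D), (14, Sam, D), (14, Xia, A)}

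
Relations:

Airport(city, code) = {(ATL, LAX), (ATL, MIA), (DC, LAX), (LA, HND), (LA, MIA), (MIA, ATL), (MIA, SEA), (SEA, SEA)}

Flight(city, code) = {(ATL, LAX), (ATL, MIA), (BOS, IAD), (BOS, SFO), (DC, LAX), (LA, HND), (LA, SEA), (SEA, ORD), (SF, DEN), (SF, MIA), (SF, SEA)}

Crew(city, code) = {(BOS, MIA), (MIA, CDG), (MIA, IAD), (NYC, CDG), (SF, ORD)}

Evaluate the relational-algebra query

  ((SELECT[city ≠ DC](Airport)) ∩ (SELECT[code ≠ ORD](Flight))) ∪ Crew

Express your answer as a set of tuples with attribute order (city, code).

Filtering on city ≠ DC leaves {(ATL, LAX), (ATL, MIA), (LA, HND), (LA, MIA), (MIA, ATL), (MIA, SEA), (SEA, SEA)}.
Filtering on code ≠ ORD leaves {(ATL, LAX), (ATL, MIA), (BOS, IAD), (BOS, SFO), (DC, LAX), (LA, HND), (LA, SEA), (SF, DEN), (SF, MIA), (SF, SEA)}.
Set intersection of the two operands is {(ATL, LAX), (ATL, MIA), (LA, HND)}.
Set union of the two operands is {(ATL, LAX), (ATL, MIA), (BOS, MIA), (LA, HND), (MIA, CDG), (MIA, IAD), (NYC, CDG), (SF, ORD)}.

{(ATL, LAX), (ATL, MIA), (BOS, MIA), (LA, HND), (MIA, CDG), (MIA, IAD), (NYC, CDG), (SF, ORD)}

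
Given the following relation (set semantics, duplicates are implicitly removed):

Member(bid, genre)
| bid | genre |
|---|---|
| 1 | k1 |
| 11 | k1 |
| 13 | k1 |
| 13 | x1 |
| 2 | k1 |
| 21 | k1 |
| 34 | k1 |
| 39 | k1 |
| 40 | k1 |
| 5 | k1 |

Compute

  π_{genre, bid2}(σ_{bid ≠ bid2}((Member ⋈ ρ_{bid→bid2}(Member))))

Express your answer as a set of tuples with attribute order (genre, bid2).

{(k1, 1), (k1, 11), (k1, 13), (k1, 2), (k1, 21), (k1, 34), (k1, 39), (k1, 40), (k1, 5)}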